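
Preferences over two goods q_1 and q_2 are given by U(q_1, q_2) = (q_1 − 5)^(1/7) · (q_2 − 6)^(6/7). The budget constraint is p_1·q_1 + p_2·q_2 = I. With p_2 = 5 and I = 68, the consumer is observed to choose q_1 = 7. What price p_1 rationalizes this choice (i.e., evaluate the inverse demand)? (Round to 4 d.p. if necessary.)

This is Cobb-Douglas in (q_1−5, q_2−6): tangency gives 1/7·p_2·(q_2−6) = 6/7·p_1·(q_1−5).
Substituting into the budget: q_1* = 5 + 1/7·(I − 5·p_1 − 6·p_2)/p_1, and q_2* = 6 + 6/7·(…)/p_2.
Set q_1* = 7 in the demand function and solve for p_1: p_1 = 2.

p_1 = 2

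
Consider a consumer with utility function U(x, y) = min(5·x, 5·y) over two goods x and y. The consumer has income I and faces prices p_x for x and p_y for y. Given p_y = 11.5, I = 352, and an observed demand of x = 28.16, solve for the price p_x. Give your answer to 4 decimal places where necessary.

With perfect complements, no substitution: consume in ratio x:y = 5:5.
Budget: p_x·x + p_y·x = I, so (5·p_x + 5·p_y)·x = 5·I.
Demand: x*(p_x,p_y,I) = 5·I/(5·p_x + 5·p_y), y* = 5·I/(5·p_x + 5·p_y).
Set x* = 28.16 in the demand function and solve for p_x: p_x = 1.

p_x = 1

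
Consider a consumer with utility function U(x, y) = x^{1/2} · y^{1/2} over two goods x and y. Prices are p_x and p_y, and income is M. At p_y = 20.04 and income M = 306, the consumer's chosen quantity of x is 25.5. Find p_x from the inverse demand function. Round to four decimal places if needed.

MU_x/MU_y = (0.5·y)/(0.5·x); tangency sets this equal to p_x/p_y.
So 0.5·p_y·y = 0.5·p_x·x; combined with the budget, a share 0.5 of income goes to x.
Demand: x*(p_x,p_y,M) = 0.5·M/p_x and y* = 0.5·M/p_y.
Set x* = 25.5 in the demand function and solve for p_x: p_x = 6.

p_x = 6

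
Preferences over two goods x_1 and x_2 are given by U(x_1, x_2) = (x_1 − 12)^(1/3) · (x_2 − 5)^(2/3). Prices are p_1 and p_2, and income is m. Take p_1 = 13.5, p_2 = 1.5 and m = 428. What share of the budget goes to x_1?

share on x_1 = 0.5798

Let x_1' = x_1−12, x_2' = x_2−5. MRS = (1/2)·x_2'/x_1' = p_1/p_2.
After buying the subsistence bundle (12, 5), a share 1/3 of the remaining income goes to x_1: x_1* = 12 + 1/3·(m − 12p_1 − 5p_2)/p_1.
Discretionary income = 428 − 12·13.5 − 5·1.5 = 258.5; x_1* = 12 + 1/3·258.5/13.5 = 18.3827; x_2* = 5 + 2/3·258.5/1.5 = 119.8889.
Expenditure on x_1: 13.5·18.3827 = 248.1667; share = 0.5798.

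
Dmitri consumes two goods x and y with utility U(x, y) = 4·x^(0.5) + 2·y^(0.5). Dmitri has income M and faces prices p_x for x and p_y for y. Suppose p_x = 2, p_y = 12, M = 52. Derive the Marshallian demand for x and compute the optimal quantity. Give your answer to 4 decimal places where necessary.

With the ratio pinned down, the budget gives x* = M/(p_x + p_y·(y/x)) and y* = (y/x)·x*.
Numerically y/x = 0.006944, so x* = 52/(2 + 12·0.006944) = 24.96.

x* = 24.96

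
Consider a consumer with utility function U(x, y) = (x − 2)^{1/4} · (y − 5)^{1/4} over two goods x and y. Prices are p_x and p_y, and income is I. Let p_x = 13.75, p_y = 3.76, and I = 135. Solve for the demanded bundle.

x* = 5.2255, y* = 16.7952

Discretionary income = 135 − 2·13.75 − 5·3.76 = 88.7; x* = 2 + 0.5·88.7/13.75 = 5.2255; y* = 5 + 0.5·88.7/3.76 = 16.7952.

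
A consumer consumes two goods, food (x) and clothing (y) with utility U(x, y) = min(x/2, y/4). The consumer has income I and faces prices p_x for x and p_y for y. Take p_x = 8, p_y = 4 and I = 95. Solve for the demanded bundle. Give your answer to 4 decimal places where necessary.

x* = 5.9375, y* = 11.875

Leontief preferences: the optimum is at the kink where x/2 = y/4, i.e. y = 2·x.
Budget: p_x·x + p_y·2·x = I, so (2·p_x + 4·p_y)·x = 2·I.
Demand: x*(p_x,p_y,I) = 2·I/(2·p_x + 4·p_y), y* = 4·I/(2·p_x + 4·p_y).
Here 2·8 + 4·4 = 32, giving x* = 5.9375 and y* = 11.875.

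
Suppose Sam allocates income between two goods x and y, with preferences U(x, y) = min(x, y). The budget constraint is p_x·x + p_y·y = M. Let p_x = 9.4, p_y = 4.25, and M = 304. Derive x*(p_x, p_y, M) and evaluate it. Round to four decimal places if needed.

Demand: x*(p_x,p_y,M) = M/(p_x + p_y), y* = M/(p_x + p_y).
Here 9.4 + 4.25 = 13.65, giving x* = 22.2711.

x* = 22.2711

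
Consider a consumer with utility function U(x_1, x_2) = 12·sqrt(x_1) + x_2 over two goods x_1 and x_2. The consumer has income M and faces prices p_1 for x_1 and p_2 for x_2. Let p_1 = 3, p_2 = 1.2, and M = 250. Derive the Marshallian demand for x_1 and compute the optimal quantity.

Thus x_1* = (6·p_2/p_1)² — independent of M — with the rest of income spent on x_2.
Plugging in: x_1* = (6·1.2/3)² = 5.76.

x_1* = 5.76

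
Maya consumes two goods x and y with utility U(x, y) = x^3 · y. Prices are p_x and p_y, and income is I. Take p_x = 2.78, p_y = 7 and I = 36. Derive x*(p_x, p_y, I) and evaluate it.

Tangency: MRS = 3·y/x = p_x/p_y.
Rearranging, p_y·y = (1/3)·p_x·x. Substituting into the budget gives p_x·x·(1 + (1/3)) = I.
Demand: x*(p_x,p_y,I) = 0.75·I/p_x and y* = 0.25·I/p_y.
At p_x=2.78, p_y=7, I=36: x* = 0.75·36/2.78 = 9.7122.

x* = 9.7122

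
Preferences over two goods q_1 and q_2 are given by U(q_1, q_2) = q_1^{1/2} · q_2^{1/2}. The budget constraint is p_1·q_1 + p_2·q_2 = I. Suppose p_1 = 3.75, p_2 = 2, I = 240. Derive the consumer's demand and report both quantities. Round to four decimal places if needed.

MU_q_1/MU_q_2 = (0.5·q_2)/(0.5·q_1); tangency sets this equal to p_1/p_2.
So 0.5·p_2·q_2 = 0.5·p_1·q_1; combined with the budget, a share 0.5 of income goes to q_1.
Demand: q_1*(p_1,p_2,I) = 0.5·I/p_1 and q_2* = 0.5·I/p_2.
At p_1=3.75, p_2=2, I=240: q_1* = 0.5·240/3.75 = 32, q_2* = 60.

q_1* = 32, q_2* = 60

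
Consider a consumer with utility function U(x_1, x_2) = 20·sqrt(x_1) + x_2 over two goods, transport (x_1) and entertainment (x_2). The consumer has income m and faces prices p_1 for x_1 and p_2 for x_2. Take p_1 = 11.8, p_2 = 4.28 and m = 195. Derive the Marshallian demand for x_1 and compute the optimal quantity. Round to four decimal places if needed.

x_1* = 13.156

Set MRS = p_1/p_2: 10·x_1^(−1/2) = p_1/p_2.
Thus x_1* = (10·p_2/p_1)² — independent of m — with the rest of income spent on x_2.
Plugging in: x_1* = (10·4.28/11.8)² = 13.156.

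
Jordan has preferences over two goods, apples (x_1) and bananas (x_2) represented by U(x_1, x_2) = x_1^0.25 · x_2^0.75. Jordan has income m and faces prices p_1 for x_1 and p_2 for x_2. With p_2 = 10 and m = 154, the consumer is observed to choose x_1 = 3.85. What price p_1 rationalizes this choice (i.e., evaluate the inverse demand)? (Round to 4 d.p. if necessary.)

MU_x_1/MU_x_2 = (0.25·x_2)/(0.75·x_1); tangency sets this equal to p_1/p_2.
Rearranging, p_2·x_2 = 3·p_1·x_1. Substituting into the budget gives p_1·x_1·(1 + 3) = m.
Demand: x_1*(p_1,p_2,m) = 0.25·m/p_1 and x_2* = 0.75·m/p_2.
Set x_1* = 3.85 in the demand function and solve for p_1: p_1 = 10.

p_1 = 10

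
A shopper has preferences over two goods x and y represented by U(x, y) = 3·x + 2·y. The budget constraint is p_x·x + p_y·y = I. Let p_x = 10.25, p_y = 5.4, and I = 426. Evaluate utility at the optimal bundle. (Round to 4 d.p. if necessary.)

V = 157.7778

y gives more utility per dollar, so spend all income on y: y* = I/p_y, x* = 0.
Numerically: x* = 0, y* = 78.8889.
Utility at the optimum: U(0, 78.8889) = 157.7778.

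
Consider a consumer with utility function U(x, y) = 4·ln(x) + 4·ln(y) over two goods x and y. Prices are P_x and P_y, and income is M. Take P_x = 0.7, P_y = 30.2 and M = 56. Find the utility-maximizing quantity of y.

y* = 0.9272

The MRS is y/x. Set MRS = P_x/P_y.
So 4·P_y·y = 4·P_x·x; combined with the budget, a share 0.5 of income goes to x.
Demand: x*(P_x,P_y,M) = 0.5·M/P_x and y* = 0.5·M/P_y.
At P_x=0.7, P_y=30.2, M=56: y* = 0.5·56/30.2 = 0.9272.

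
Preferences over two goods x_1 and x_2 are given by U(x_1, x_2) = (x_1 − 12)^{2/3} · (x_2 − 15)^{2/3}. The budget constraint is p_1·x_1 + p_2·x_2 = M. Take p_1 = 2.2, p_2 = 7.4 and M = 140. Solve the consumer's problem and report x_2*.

x_2* = 15.1757

Let x_1' = x_1−12, x_2' = x_2−15. MRS = x_2'/x_1' = p_1/p_2.
Substituting into the budget: x_1* = 12 + 0.5·(M − 12·p_1 − 15·p_2)/p_1, and x_2* = 15 + 0.5·(…)/p_2.
Discretionary income = 140 − 12·2.2 − 15·7.4 = 2.6; x_2* = 15 + 0.5·2.6/7.4 = 15.1757.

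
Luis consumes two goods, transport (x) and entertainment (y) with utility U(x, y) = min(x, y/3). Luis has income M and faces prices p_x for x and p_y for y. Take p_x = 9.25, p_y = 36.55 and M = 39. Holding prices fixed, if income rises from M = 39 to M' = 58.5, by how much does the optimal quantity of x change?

Δx* = 0.164

With perfect complements, no substitution: consume in ratio x:y = 1:3.
Budget: p_x·x + p_y·3·x = M, so (p_x + 3·p_y)·x = M.
Demand: x*(p_x,p_y,M) = M/(p_x + 3·p_y), y* = 3·M/(p_x + 3·p_y).
Here 9.25 + 3·36.55 = 118.9, giving x* = 0.328.
At M' = 58.5: x* = 0.492. Change: 0.492 − 0.328 = 0.164.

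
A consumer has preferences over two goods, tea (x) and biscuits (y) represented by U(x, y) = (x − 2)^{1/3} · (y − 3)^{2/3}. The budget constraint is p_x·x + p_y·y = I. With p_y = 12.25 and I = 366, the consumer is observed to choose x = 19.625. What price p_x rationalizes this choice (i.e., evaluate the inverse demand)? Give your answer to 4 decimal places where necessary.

p_x = 6

MRS = (1/2)·(y−3)/(x−2). Tangency with p_x/p_y gives y−3 = 2·(p_x/p_y)·(x−2).
After buying the subsistence bundle (2, 3), a share 1/3 of the remaining income goes to x: x* = 2 + 1/3·(I − 2p_x − 3p_y)/p_x.
Set x* = 19.625 in the demand function and solve for p_x: p_x = 6.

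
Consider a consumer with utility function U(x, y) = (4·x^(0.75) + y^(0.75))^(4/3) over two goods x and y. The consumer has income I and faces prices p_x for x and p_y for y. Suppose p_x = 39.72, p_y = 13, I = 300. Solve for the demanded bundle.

MU_x ∝ 4·x^(-0.25), MU_y ∝ y^(-0.25), so MRS = 4·(y/x)^(0.25) = p_x/p_y.
Solve for the ratio: y/x = [(1/4)·p_x/p_y]^(4).
Substitute y = (y/x)·x into the budget: x* = I/(p_x + p_y·(y/x)).
Numerically y/x = 0.340427, so x* = 300/(39.72 + 13·0.340427) = 6.7957 and y* = 0.340427·6.7957 = 2.3134.

x* = 6.7957, y* = 2.3134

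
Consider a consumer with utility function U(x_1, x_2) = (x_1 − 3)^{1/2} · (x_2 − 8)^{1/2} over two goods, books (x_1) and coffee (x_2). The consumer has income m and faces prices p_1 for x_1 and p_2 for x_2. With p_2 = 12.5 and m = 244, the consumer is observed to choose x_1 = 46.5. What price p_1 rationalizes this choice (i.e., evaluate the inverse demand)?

p_1 = 1.6

Let x_1' = x_1−3, x_2' = x_2−8. MRS = x_2'/x_1' = p_1/p_2.
After buying the subsistence bundle (3, 8), a share 0.5 of the remaining income goes to x_1: x_1* = 3 + 0.5·(m − 3p_1 − 8p_2)/p_1.
Set x_1* = 46.5 in the demand function and solve for p_1: p_1 = 1.6.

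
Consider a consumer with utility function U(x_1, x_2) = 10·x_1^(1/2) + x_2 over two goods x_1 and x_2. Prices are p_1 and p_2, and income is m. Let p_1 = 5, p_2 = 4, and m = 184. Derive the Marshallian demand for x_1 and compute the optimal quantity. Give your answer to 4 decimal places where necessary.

Utility is quasi-linear in x_2; the FOC for x_1 is 5/√x_1 = p_1/p_2.
Thus x_1* = (5·p_2/p_1)² — independent of m — with the rest of income spent on x_2.
Plugging in: x_1* = (5·4/5)² = 16.

x_1* = 16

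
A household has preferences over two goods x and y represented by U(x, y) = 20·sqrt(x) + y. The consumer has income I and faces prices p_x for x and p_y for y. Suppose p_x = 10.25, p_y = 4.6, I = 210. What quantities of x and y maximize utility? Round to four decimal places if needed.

MU_x = 10/√x, MU_y = 1. Tangency: 10/√x = p_x/p_y.
Solve: √x = 10·p_y/p_x, so x*(p_x,p_y) = (10·p_y/p_x)², and y* = (I − p_x·x*)/p_y.
Plugging in: x* = (10·4.6/10.25)² = 20.1404, y* = 0.7741.

x* = 20.1404, y* = 0.7741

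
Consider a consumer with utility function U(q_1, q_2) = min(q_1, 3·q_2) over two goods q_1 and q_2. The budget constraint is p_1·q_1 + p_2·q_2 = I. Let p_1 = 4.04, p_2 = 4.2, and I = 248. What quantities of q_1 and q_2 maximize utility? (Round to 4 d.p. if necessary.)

Here 3·4.04 + 4.2 = 16.32, giving q_1* = 45.5882 and q_2* = 15.1961.

q_1* = 45.5882, q_2* = 15.1961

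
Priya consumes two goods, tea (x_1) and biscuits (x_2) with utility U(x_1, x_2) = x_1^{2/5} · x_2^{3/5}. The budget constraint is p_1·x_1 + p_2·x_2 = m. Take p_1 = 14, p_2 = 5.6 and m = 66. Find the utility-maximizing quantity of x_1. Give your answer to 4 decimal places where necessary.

x_1* = 1.8857

The MRS is (2/3)·x_2/x_1. Set MRS = p_1/p_2.
Rearranging, p_2·x_2 = (3/2)·p_1·x_1. Substituting into the budget gives p_1·x_1·(1 + (3/2)) = m.
Demand: x_1*(p_1,p_2,m) = 0.4·m/p_1 and x_2* = 0.6·m/p_2.
At p_1=14, p_2=5.6, m=66: x_1* = 0.4·66/14 = 1.8857.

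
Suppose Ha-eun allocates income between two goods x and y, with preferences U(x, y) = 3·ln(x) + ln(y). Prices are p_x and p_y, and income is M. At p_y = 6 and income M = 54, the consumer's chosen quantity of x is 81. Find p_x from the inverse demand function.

Tangency: MRS = 3·y/x = p_x/p_y.
So 3·p_y·y = p_x·x; combined with the budget, a share 0.75 of income goes to x.
Demand: x*(p_x,p_y,M) = 0.75·M/p_x and y* = 0.25·M/p_y.
Set x* = 81 in the demand function and solve for p_x: p_x = 0.5.

p_x = 0.5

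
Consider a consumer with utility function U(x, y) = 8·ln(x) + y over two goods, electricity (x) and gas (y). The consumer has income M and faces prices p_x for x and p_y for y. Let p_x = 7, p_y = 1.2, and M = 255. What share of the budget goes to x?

At the given prices: x* = 8·1.2/7 = 1.3714, and y* = 204.5.
Expenditure on x: 7·1.3714 = 9.6; share = 0.0376.

share on x = 0.0376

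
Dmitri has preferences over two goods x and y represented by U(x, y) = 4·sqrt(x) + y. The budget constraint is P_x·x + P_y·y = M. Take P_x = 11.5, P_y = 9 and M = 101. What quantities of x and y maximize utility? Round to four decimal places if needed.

x* = 2.4499, y* = 8.0918

Thus x* = (2·P_y/P_x)² — independent of M — with the rest of income spent on y.
Plugging in: x* = (2·9/11.5)² = 2.4499, y* = 8.0918.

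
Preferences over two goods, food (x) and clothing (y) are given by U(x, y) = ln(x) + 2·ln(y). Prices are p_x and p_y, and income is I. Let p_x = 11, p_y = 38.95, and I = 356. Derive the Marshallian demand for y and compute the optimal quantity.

y* = 6.0933

The MRS is (1/2)·y/x. Set MRS = p_x/p_y.
So p_y·y = 2·p_x·x; combined with the budget, a share 1/3 of income goes to x.
Demand: x*(p_x,p_y,I) = 1/3·I/p_x and y* = 2/3·I/p_y.
At p_x=11, p_y=38.95, I=356: y* = 2/3·356/38.95 = 6.0933.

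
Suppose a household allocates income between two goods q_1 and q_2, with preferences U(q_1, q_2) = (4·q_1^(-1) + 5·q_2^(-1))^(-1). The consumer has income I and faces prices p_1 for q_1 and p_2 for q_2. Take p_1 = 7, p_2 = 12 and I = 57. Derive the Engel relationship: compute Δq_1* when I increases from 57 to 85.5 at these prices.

MU_q_1 ∝ 4·q_1^(-2), MU_q_2 ∝ 5·q_2^(-2), so MRS = (4/5)·(q_2/q_1)^(2) = p_1/p_2.
Solve for the ratio: q_2/q_1 = [(5/4)·p_1/p_2]^(0.5).
With the ratio pinned down, the budget gives q_1* = I/(p_1 + p_2·(q_2/q_1)) and q_2* = (q_2/q_1)·q_1*.
Numerically q_2/q_1 = 0.853913, so q_1* = 57/(7 + 12·0.853913) = 3.3049.
At I' = 85.5: q_1* = 4.9574. Change: 4.9574 − 3.3049 = 1.6525.

Δq_1* = 1.6525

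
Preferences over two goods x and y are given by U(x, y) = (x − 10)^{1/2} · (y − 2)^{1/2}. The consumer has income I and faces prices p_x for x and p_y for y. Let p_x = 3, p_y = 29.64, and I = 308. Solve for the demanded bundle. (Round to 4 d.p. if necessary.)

Substituting into the budget: x* = 10 + 0.5·(I − 10·p_x − 2·p_y)/p_x, and y* = 2 + 0.5·(…)/p_y.
Discretionary income = 308 − 10·3 − 2·29.64 = 218.72; x* = 10 + 0.5·218.72/3 = 46.4533; y* = 2 + 0.5·218.72/29.64 = 5.6896.

x* = 46.4533, y* = 5.6896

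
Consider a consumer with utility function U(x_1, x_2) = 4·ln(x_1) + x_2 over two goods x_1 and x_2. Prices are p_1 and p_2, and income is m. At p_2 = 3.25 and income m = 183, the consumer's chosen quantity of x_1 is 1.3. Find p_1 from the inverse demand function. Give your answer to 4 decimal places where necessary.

p_1 = 10

Set MRS = p_1/p_2: (4/x_1)/1 = p_1/p_2.
So x_1*(p_1,p_2) = 4·p_2/p_1, independent of income; and x_2* = (m − 4·p_2)/p_2.
Set x_1* = 1.3 in the demand function and solve for p_1: p_1 = 10.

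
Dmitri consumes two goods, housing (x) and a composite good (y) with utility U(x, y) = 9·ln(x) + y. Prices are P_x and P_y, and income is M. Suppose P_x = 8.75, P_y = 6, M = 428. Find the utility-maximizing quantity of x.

So x*(P_x,P_y) = 9·P_y/P_x, independent of income; and y* = (M − 9·P_y)/P_y.
At the given prices: x* = 9·6/8.75 = 6.1714.

x* = 6.1714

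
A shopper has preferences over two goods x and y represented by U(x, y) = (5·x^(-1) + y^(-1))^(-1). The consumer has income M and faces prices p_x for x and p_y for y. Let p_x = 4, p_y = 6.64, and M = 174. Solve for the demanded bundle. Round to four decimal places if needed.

x* = 27.5981, y* = 9.5794

MRS = MU_x/MU_y = 5·(y/x)^(2). Set equal to p_x/p_y.
Hence y/x = ((1/5)·p_x/p_y)^(1/(2)), i.e. raised to the 0.5 power.
Substitute y = (y/x)·x into the budget: x* = M/(p_x + p_y·(y/x)).
Numerically y/x = 0.347105, so x* = 174/(4 + 6.64·0.347105) = 27.5981 and y* = 0.347105·27.5981 = 9.5794.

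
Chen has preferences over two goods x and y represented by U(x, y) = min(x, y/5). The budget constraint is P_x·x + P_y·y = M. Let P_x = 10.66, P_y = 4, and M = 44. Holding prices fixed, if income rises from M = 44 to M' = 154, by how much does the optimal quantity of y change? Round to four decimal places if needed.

With perfect complements, no substitution: consume in ratio x:y = 1:5.
Budget: P_x·x + P_y·5·x = M, so (P_x + 5·P_y)·x = M.
Demand: x*(P_x,P_y,M) = M/(P_x + 5·P_y), y* = 5·M/(P_x + 5·P_y).
Here 10.66 + 5·4 = 30.66, giving y* = 7.1755.
At M' = 154: y* = 25.1142. Change: 25.1142 − 7.1755 = 17.9387.

Δy* = 17.9387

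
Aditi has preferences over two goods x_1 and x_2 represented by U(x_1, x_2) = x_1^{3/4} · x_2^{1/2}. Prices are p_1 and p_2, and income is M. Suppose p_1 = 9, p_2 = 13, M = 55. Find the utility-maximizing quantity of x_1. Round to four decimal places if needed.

x_1* = 3.6667

Tangency: MRS = (3/2)·x_2/x_1 = p_1/p_2.
Rearranging, p_2·x_2 = (2/3)·p_1·x_1. Substituting into the budget gives p_1·x_1·(1 + (2/3)) = M.
Demand: x_1*(p_1,p_2,M) = 0.6·M/p_1 and x_2* = 0.4·M/p_2.
At p_1=9, p_2=13, M=55: x_1* = 0.6·55/9 = 3.6667.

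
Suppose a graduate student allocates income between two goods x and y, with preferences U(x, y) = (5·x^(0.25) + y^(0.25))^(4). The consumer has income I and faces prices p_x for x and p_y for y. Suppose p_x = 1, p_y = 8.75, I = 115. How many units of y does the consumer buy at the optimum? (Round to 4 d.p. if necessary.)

MRS = MU_x/MU_y = 5·(y/x)^(0.75). Set equal to p_x/p_y.
Solve for the ratio: y/x = [(1/5)·p_x/p_y]^(4/3).
Substitute y = (y/x)·x into the budget: x* = I/(p_x + p_y·(y/x)).
Numerically y/x = 0.006487, so x* = 115/(1 + 8.75·0.006487) = 108.8233 and y* = 0.006487·108.8233 = 0.7059.

y* = 0.7059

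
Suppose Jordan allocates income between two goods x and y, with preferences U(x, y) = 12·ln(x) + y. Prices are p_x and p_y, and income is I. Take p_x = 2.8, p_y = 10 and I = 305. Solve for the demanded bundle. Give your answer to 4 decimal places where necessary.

x* = 42.8571, y* = 18.5

Set MRS = p_x/p_y: (12/x)/1 = p_x/p_y.
So x*(p_x,p_y) = 12·p_y/p_x, independent of income; and y* = (I − 12·p_y)/p_y.
At the given prices: x* = 12·10/2.8 = 42.8571, and y* = 18.5.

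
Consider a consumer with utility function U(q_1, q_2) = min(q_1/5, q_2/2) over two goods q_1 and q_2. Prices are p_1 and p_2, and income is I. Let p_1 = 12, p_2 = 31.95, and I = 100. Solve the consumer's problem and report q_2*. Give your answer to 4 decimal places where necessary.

Leontief preferences: the optimum is at the kink where q_1/5 = q_2/2, i.e. q_2 = (2/5)·q_1.
Budget: p_1·q_1 + p_2·(2/5)·q_1 = I, so (5·p_1 + 2·p_2)·q_1 = 5·I.
Demand: q_1*(p_1,p_2,I) = 5·I/(5·p_1 + 2·p_2), q_2* = 2·I/(5·p_1 + 2·p_2).
Here 5·12 + 2·31.95 = 123.9, giving q_2* = 1.6142.

q_2* = 1.6142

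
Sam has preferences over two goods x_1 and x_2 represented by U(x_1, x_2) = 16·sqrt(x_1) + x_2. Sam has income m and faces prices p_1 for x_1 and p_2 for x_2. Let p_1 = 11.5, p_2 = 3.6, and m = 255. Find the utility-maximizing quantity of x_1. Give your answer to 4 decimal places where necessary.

x_1* = 6.2718

Utility is quasi-linear in x_2; the FOC for x_1 is 8/√x_1 = p_1/p_2.
Solve: √x_1 = 8·p_2/p_1, so x_1*(p_1,p_2) = (8·p_2/p_1)², and x_2* = (m − p_1·x_1*)/p_2.
Plugging in: x_1* = (8·3.6/11.5)² = 6.2718.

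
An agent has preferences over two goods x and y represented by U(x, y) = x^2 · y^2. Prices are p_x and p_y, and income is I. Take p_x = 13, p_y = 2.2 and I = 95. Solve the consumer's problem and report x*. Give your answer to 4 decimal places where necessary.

x* = 3.6538

MU_x/MU_y = (2·y)/(2·x); tangency sets this equal to p_x/p_y.
So 2·p_y·y = 2·p_x·x; combined with the budget, a share 0.5 of income goes to x.
Demand: x*(p_x,p_y,I) = 0.5·I/p_x and y* = 0.5·I/p_y.
At p_x=13, p_y=2.2, I=95: x* = 0.5·95/13 = 3.6538.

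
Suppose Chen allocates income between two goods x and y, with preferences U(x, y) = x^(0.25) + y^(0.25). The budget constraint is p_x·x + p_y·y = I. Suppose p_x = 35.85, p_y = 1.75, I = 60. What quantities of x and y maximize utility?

x* = 0.448, y* = 25.1091

MU_x ∝ x^(-0.75), MU_y ∝ y^(-0.75), so MRS = (y/x)^(0.75) = p_x/p_y.
Hence y/x = (p_x/p_y)^(1/(0.75)), i.e. raised to the 4/3 power.
Substitute y = (y/x)·x into the budget: x* = I/(p_x + p_y·(y/x)).
Numerically y/x = 56.053338, so x* = 60/(35.85 + 1.75·56.053338) = 0.448 and y* = 56.053338·0.448 = 25.1091.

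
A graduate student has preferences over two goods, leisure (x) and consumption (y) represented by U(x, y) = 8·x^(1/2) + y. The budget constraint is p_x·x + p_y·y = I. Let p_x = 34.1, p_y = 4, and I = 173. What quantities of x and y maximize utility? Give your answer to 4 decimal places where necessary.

x* = 0.2202, y* = 41.3732

Set MRS = p_x/p_y: 4·x^(−1/2) = p_x/p_y.
Solve: √x = 4·p_y/p_x, so x*(p_x,p_y) = (4·p_y/p_x)², and y* = (I − p_x·x*)/p_y.
Plugging in: x* = (4·4/34.1)² = 0.2202, y* = 41.3732.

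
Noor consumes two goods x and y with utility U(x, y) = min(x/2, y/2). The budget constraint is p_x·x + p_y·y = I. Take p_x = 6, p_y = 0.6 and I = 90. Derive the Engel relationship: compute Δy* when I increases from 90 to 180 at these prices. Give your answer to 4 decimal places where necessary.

Δy* = 13.6364

Leontief preferences: the optimum is at the kink where x/2 = y/2, i.e. y = x.
Budget: p_x·x + p_y·x = I, so (2·p_x + 2·p_y)·x = 2·I.
Demand: x*(p_x,p_y,I) = 2·I/(2·p_x + 2·p_y), y* = 2·I/(2·p_x + 2·p_y).
Here 2·6 + 2·0.6 = 13.2, giving y* = 13.6364.
At I' = 180: y* = 27.2727. Change: 27.2727 − 13.6364 = 13.6364.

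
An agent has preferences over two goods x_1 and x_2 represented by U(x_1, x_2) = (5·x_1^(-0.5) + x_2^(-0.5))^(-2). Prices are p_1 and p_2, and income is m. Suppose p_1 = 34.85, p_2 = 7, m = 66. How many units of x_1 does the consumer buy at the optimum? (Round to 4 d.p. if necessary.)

x_1* = 1.5778

MRS = MU_x_1/MU_x_2 = 5·(x_2/x_1)^(1.5). Set equal to p_1/p_2.
Hence x_2/x_1 = ((1/5)·p_1/p_2)^(1/(1.5)), i.e. raised to the 2/3 power.
With the ratio pinned down, the budget gives x_1* = m/(p_1 + p_2·(x_2/x_1)) and x_2* = (x_2/x_1)·x_1*.
Numerically x_2/x_1 = 0.997141, so x_1* = 66/(34.85 + 7·0.997141) = 1.5778.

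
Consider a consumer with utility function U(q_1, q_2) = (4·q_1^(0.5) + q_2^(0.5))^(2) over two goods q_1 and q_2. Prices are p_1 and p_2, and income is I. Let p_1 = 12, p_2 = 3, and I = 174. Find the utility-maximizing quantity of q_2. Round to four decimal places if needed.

MU_q_1 ∝ 4·q_1^(-0.5), MU_q_2 ∝ q_2^(-0.5), so MRS = 4·(q_2/q_1)^(0.5) = p_1/p_2.
Hence q_2/q_1 = ((1/4)·p_1/p_2)^(1/(0.5)), i.e. raised to the 2 power.
Substitute q_2 = (q_2/q_1)·q_1 into the budget: q_1* = I/(p_1 + p_2·(q_2/q_1)).
Numerically q_2/q_1 = 1, so q_1* = 174/(12 + 3·1) = 11.6 and q_2* = 1·11.6 = 11.6.

q_2* = 11.6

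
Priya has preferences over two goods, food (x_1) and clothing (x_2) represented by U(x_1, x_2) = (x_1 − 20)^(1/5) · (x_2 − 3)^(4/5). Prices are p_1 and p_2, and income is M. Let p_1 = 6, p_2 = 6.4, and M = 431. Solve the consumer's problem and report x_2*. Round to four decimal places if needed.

This is Cobb-Douglas in (x_1−20, x_2−3): tangency gives 0.2·p_2·(x_2−3) = 0.8·p_1·(x_1−20).
After buying the subsistence bundle (20, 3), a share 0.2 of the remaining income goes to x_1: x_1* = 20 + 0.2·(M − 20p_1 − 3p_2)/p_1.
Discretionary income = 431 − 20·6 − 3·6.4 = 291.8; x_2* = 3 + 0.8·291.8/6.4 = 39.475.

x_2* = 39.475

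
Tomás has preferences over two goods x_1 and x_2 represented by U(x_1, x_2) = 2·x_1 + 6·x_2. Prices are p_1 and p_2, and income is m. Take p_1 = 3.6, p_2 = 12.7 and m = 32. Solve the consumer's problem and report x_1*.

Perfect substitutes: compare marginal utility per dollar. 2/p_1 vs 6/p_2 → 0.5556 vs 0.4724.
x_1 gives more utility per dollar, so spend all income on x_1: x_1* = m/p_1, x_2* = 0.
Numerically: x_1* = 8.8889, x_2* = 0.

x_1* = 8.8889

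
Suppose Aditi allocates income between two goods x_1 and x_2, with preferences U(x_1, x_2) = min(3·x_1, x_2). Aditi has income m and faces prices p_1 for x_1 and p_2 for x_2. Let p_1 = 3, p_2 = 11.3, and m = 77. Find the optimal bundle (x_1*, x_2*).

Leontief preferences: the optimum is at the kink where x_1/1 = x_2/3, i.e. x_2 = 3·x_1.
Budget: p_1·x_1 + p_2·3·x_1 = m, so (p_1 + 3·p_2)·x_1 = m.
Demand: x_1*(p_1,p_2,m) = m/(p_1 + 3·p_2), x_2* = 3·m/(p_1 + 3·p_2).
Here 3 + 3·11.3 = 36.9, giving x_1* = 2.0867 and x_2* = 6.2602.

x_1* = 2.0867, x_2* = 6.2602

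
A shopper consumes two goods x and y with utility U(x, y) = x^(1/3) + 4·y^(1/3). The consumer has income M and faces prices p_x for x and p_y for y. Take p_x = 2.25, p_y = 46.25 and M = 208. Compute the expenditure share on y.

MU_x ∝ x^(-2/3), MU_y ∝ 4·y^(-2/3), so MRS = (1/4)·(y/x)^(2/3) = p_x/p_y.
Hence y/x = (4·p_x/p_y)^(1/(2/3)), i.e. raised to the 1.5 power.
Substitute y = (y/x)·x into the budget: x* = M/(p_x + p_y·(y/x)).
Numerically y/x = 0.085841, so x* = 208/(2.25 + 46.25·0.085841) = 33.4397 and y* = 0.085841·33.4397 = 2.8705.
Expenditure on y: 46.25·2.8705 = 132.7608; share = 0.6383.

share on y = 0.6383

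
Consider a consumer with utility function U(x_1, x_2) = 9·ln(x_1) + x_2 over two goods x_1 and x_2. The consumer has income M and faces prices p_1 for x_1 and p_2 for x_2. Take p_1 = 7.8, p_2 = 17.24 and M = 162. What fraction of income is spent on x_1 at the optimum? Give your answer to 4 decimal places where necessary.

MU_x_1 = 9/x_1, MU_x_2 = 1. Tangency: 9/x_1 = p_1/p_2.
So x_1*(p_1,p_2) = 9·p_2/p_1, independent of income; and x_2* = (M − 9·p_2)/p_2.
At the given prices: x_1* = 9·17.24/7.8 = 19.8923, and x_2* = 0.3968.
Expenditure on x_1: 7.8·19.8923 = 155.16; share = 0.9578.

share on x_1 = 0.9578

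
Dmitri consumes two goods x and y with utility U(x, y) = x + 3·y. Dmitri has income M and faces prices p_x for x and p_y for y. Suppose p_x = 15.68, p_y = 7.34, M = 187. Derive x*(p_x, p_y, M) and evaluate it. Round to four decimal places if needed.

Perfect substitutes: compare marginal utility per dollar. 1/p_x vs 3/p_y → 0.0638 vs 0.4087.
y gives more utility per dollar, so spend all income on y: y* = M/p_y, x* = 0.
Numerically: x* = 0, y* = 25.4768.

x* = 0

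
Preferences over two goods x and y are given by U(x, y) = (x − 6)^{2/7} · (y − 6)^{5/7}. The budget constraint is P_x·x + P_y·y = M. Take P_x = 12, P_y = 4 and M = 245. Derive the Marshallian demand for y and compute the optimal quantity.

y* = 32.6071

Substituting into the budget: x* = 6 + 2/7·(M − 6·P_x − 6·P_y)/P_x, and y* = 6 + 5/7·(…)/P_y.
Discretionary income = 245 − 6·12 − 6·4 = 149; y* = 6 + 5/7·149/4 = 32.6071.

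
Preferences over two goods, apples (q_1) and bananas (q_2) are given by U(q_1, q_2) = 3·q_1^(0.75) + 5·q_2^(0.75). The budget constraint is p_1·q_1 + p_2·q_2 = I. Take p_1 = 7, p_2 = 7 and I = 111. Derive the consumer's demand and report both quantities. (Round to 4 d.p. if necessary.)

MU_q_1 ∝ 3·q_1^(-0.25), MU_q_2 ∝ 5·q_2^(-0.25), so MRS = (3/5)·(q_2/q_1)^(0.25) = p_1/p_2.
Hence q_2/q_1 = ((5/3)·p_1/p_2)^(1/(0.25)), i.e. raised to the 4 power.
Substitute q_2 = (q_2/q_1)·q_1 into the budget: q_1* = I/(p_1 + p_2·(q_2/q_1)).
Numerically q_2/q_1 = 7.716049, so q_1* = 111/(7 + 7·7.716049) = 1.8193 and q_2* = 7.716049·1.8193 = 14.0378.

q_1* = 1.8193, q_2* = 14.0378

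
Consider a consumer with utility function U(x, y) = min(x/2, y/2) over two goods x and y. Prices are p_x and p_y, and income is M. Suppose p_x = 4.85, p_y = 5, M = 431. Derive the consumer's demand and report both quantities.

With perfect complements, no substitution: consume in ratio x:y = 2:2.
Budget: p_x·x + p_y·x = M, so (2·p_x + 2·p_y)·x = 2·M.
Demand: x*(p_x,p_y,M) = 2·M/(2·p_x + 2·p_y), y* = 2·M/(2·p_x + 2·p_y).
Here 2·4.85 + 2·5 = 19.7, giving x* = 43.7563 and y* = 43.7563.

x* = 43.7563, y* = 43.7563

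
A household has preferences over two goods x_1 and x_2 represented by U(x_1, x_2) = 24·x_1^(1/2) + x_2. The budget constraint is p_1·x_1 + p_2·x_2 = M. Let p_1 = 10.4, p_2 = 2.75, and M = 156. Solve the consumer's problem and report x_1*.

Solve: √x_1 = 12·p_2/p_1, so x_1*(p_1,p_2) = (12·p_2/p_1)², and x_2* = (M − p_1·x_1*)/p_2.
Plugging in: x_1* = (12·2.75/10.4)² = 10.0684.

x_1* = 10.0684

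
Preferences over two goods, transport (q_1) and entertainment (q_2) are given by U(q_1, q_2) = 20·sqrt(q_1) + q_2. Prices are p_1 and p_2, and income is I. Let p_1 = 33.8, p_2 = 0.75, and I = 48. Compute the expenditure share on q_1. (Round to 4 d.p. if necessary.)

MU_q_1 = 10/√q_1, MU_q_2 = 1. Tangency: 10/√q_1 = p_1/p_2.
Solve: √q_1 = 10·p_2/p_1, so q_1*(p_1,p_2) = (10·p_2/p_1)², and q_2* = (I − p_1·q_1*)/p_2.
Plugging in: q_1* = (10·0.75/33.8)² = 0.0492, q_2* = 61.7811.
Expenditure on q_1: 33.8·0.0492 = 1.6642; share = 0.0347.

share on q_1 = 0.0347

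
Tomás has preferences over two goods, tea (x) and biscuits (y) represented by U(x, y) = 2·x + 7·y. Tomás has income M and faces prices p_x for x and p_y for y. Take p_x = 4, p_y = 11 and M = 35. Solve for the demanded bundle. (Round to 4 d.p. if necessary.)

x* = 0, y* = 3.1818

Perfect substitutes: compare marginal utility per dollar. 2/p_x vs 7/p_y → 0.5 vs 0.6364.
y gives more utility per dollar, so spend all income on y: y* = M/p_y, x* = 0.
Numerically: x* = 0, y* = 3.1818.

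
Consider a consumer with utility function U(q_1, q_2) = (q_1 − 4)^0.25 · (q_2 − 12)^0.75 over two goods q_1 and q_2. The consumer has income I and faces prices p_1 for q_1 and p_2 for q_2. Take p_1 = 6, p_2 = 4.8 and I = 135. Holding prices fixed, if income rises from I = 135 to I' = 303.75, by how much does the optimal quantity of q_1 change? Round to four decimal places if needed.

This is Cobb-Douglas in (q_1−4, q_2−12): tangency gives 0.25·p_2·(q_2−12) = 0.75·p_1·(q_1−4).
After buying the subsistence bundle (4, 12), a share 0.25 of the remaining income goes to q_1: q_1* = 4 + 0.25·(I − 4p_1 − 12p_2)/p_1.
Discretionary income = 135 − 4·6 − 12·4.8 = 53.4; q_1* = 4 + 0.25·53.4/6 = 6.225.
At I' = 303.75: q_1* = 13.2562. Change: 13.2562 − 6.225 = 7.0312.

Δq_1* = 7.0312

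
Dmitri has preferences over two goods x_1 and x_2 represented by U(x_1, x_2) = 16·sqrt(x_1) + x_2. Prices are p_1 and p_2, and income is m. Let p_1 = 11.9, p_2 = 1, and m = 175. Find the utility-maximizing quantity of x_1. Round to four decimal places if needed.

Thus x_1* = (8·p_2/p_1)² — independent of m — with the rest of income spent on x_2.
Plugging in: x_1* = (8·1/11.9)² = 0.4519.

x_1* = 0.4519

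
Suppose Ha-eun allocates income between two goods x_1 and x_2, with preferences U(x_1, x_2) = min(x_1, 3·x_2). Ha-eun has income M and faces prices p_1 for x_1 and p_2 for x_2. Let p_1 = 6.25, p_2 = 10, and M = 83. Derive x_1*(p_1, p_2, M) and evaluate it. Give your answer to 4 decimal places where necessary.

With perfect complements, no substitution: consume in ratio x_1:x_2 = 3:1.
Budget: p_1·x_1 + p_2·(1/3)·x_1 = M, so (3·p_1 + p_2)·x_1 = 3·M.
Demand: x_1*(p_1,p_2,M) = 3·M/(3·p_1 + p_2), x_2* = M/(3·p_1 + p_2).
Here 3·6.25 + 10 = 28.75, giving x_1* = 8.6609.

x_1* = 8.6609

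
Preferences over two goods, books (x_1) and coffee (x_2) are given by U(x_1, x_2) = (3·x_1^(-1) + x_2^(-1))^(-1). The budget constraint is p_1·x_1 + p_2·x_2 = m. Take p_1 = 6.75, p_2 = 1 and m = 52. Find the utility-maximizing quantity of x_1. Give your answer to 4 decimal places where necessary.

Substitute x_2 = (x_2/x_1)·x_1 into the budget: x_1* = m/(p_1 + p_2·(x_2/x_1)).
Numerically x_2/x_1 = 1.5, so x_1* = 52/(6.75 + 1·1.5) = 6.303.

x_1* = 6.303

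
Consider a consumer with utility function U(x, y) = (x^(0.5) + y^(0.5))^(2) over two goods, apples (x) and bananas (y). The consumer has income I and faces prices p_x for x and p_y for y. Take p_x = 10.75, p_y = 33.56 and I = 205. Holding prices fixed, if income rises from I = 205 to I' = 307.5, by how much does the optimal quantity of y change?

From the CES first-order condition, (y/x)^(0.5) = p_x/p_y.
Hence y/x = (p_x/p_y)^(1/(0.5)), i.e. raised to the 2 power.
With the ratio pinned down, the budget gives x* = I/(p_x + p_y·(y/x)) and y* = (y/x)·x*.
Numerically y/x = 0.102606, so x* = 205/(10.75 + 33.56·0.102606) = 14.4433 and y* = 0.102606·14.4433 = 1.482.
At I' = 307.5: y* = 2.223. Change: 2.223 − 1.482 = 0.741.

Δy* = 0.741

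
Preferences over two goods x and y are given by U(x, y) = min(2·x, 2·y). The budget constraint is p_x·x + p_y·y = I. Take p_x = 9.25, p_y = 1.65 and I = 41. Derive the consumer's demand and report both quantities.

x* = 3.7615, y* = 3.7615

Leontief preferences: the optimum is at the kink where x/2 = y/2, i.e. y = x.
Budget: p_x·x + p_y·x = I, so (2·p_x + 2·p_y)·x = 2·I.
Demand: x*(p_x,p_y,I) = 2·I/(2·p_x + 2·p_y), y* = 2·I/(2·p_x + 2·p_y).
Here 2·9.25 + 2·1.65 = 21.8, giving x* = 3.7615 and y* = 3.7615.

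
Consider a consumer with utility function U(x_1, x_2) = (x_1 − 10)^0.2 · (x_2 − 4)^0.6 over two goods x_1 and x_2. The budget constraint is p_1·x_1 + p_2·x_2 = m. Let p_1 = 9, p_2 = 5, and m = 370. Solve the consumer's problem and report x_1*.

x_1* = 17.2222

MRS = (1/3)·(x_2−4)/(x_1−10). Tangency with p_1/p_2 gives x_2−4 = 3·(p_1/p_2)·(x_1−10).
Substituting into the budget: x_1* = 10 + 0.25·(m − 10·p_1 − 4·p_2)/p_1, and x_2* = 4 + 0.75·(…)/p_2.
Discretionary income = 370 − 10·9 − 4·5 = 260; x_1* = 10 + 0.25·260/9 = 17.2222.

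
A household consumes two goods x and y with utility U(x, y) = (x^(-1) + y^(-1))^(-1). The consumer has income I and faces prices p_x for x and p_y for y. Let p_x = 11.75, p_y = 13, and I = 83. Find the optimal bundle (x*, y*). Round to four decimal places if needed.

x* = 3.4427, y* = 3.273

With the ratio pinned down, the budget gives x* = I/(p_x + p_y·(y/x)) and y* = (y/x)·x*.
Numerically y/x = 0.950708, so x* = 83/(11.75 + 13·0.950708) = 3.4427 and y* = 0.950708·3.4427 = 3.273.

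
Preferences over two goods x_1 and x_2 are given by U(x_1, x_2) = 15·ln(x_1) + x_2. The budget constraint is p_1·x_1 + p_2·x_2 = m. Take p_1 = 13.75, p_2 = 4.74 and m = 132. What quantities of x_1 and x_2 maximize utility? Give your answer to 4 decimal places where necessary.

x_1* = 5.1709, x_2* = 12.8481

At the given prices: x_1* = 15·4.74/13.75 = 5.1709, and x_2* = 12.8481.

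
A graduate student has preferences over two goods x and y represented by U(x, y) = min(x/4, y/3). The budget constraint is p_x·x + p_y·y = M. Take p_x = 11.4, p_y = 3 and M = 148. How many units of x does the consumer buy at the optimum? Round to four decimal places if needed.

x* = 10.8425

With perfect complements, no substitution: consume in ratio x:y = 4:3.
Budget: p_x·x + p_y·(3/4)·x = M, so (4·p_x + 3·p_y)·x = 4·M.
Demand: x*(p_x,p_y,M) = 4·M/(4·p_x + 3·p_y), y* = 3·M/(4·p_x + 3·p_y).
Here 4·11.4 + 3·3 = 54.6, giving x* = 10.8425.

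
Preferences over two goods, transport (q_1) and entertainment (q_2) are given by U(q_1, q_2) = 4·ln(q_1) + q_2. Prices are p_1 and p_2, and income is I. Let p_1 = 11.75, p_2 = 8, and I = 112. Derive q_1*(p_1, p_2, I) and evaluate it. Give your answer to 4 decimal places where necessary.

q_1* = 2.7234

So q_1*(p_1,p_2) = 4·p_2/p_1, independent of income; and q_2* = (I − 4·p_2)/p_2.
At the given prices: q_1* = 4·8/11.75 = 2.7234.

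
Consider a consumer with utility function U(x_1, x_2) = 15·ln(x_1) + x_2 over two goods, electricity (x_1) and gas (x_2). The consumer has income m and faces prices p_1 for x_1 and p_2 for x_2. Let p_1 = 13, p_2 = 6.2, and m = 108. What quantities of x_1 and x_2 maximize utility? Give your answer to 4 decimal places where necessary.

So x_1*(p_1,p_2) = 15·p_2/p_1, independent of income; and x_2* = (m − 15·p_2)/p_2.
At the given prices: x_1* = 15·6.2/13 = 7.1538, and x_2* = 2.4194.

x_1* = 7.1538, x_2* = 2.4194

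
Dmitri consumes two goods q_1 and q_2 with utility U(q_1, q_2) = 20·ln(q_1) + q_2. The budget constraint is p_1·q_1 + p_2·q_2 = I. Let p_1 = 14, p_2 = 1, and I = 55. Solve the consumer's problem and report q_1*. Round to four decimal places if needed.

q_1* = 1.4286

So q_1*(p_1,p_2) = 20·p_2/p_1, independent of income; and q_2* = (I − 20·p_2)/p_2.
At the given prices: q_1* = 20·1/14 = 1.4286.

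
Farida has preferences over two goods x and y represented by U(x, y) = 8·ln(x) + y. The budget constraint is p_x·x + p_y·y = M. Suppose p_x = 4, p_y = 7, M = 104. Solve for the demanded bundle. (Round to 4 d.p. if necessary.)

x* = 14, y* = 6.8571

MU_x = 8/x, MU_y = 1. Tangency: 8/x = p_x/p_y.
So x*(p_x,p_y) = 8·p_y/p_x, independent of income; and y* = (M − 8·p_y)/p_y.
At the given prices: x* = 8·7/4 = 14, and y* = 6.8571.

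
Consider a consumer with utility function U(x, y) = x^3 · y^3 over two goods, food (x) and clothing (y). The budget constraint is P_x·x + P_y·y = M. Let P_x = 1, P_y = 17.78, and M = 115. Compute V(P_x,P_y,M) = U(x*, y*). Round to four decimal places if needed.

V = 6430012.2193

MU_x/MU_y = (3·y)/(3·x); tangency sets this equal to P_x/P_y.
So 3·P_y·y = 3·P_x·x; combined with the budget, a share 0.5 of income goes to x.
Demand: x*(P_x,P_y,M) = 0.5·M/P_x and y* = 0.5·M/P_y.
At P_x=1, P_y=17.78, M=115: x* = 0.5·115/1 = 57.5, y* = 3.234.
Utility at the optimum: U(57.5, 3.234) = 6430012.2193.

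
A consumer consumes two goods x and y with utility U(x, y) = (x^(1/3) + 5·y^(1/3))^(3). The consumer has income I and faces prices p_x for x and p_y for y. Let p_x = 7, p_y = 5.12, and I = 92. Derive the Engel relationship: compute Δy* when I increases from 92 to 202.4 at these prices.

With the ratio pinned down, the budget gives x* = I/(p_x + p_y·(y/x)) and y* = (y/x)·x*.
Numerically y/x = 17.872986, so x* = 92/(7 + 5.12·17.872986) = 0.9339 and y* = 17.872986·0.9339 = 16.6919.
At I' = 202.4: y* = 36.7222. Change: 36.7222 − 16.6919 = 20.0303.

Δy* = 20.0303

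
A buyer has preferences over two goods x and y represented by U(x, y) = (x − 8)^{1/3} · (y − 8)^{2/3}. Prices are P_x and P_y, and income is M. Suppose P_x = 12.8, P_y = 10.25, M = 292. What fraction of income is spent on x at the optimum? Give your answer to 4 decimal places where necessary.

share on x = 0.4735

Substituting into the budget: x* = 8 + 1/3·(M − 8·P_x − 8·P_y)/P_x, and y* = 8 + 2/3·(…)/P_y.
Discretionary income = 292 − 8·12.8 − 8·10.25 = 107.6; x* = 8 + 1/3·107.6/12.8 = 10.8021; y* = 8 + 2/3·107.6/10.25 = 14.9984.
Expenditure on x: 12.8·10.8021 = 138.2667; share = 0.4735.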